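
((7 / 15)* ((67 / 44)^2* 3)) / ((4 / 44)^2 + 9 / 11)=31423 / 8000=3.93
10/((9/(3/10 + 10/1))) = 103/9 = 11.44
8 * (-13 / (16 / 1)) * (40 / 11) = -260 / 11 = -23.64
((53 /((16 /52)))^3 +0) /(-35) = -327082769 /2240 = -146019.09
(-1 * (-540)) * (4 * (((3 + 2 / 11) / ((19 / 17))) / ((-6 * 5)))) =-42840 / 209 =-204.98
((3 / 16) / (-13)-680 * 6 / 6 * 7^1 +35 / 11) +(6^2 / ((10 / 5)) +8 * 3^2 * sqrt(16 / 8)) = -4637.01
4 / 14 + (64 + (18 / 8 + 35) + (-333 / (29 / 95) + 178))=-811.33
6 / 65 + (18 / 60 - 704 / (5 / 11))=-201293 / 130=-1548.41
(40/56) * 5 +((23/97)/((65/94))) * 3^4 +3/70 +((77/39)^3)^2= 2165151622888687/23892270137190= 90.62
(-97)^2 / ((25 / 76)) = 715084 / 25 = 28603.36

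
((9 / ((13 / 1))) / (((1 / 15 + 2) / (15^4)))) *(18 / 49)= 123018750 / 19747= 6229.74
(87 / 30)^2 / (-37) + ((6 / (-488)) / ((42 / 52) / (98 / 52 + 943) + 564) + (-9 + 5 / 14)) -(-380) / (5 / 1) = 122460420985951 / 1824232719925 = 67.13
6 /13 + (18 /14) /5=327 /455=0.72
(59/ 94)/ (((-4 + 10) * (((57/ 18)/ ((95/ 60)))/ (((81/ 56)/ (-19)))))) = -1593/ 400064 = -0.00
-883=-883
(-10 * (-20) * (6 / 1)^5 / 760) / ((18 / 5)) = 10800 / 19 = 568.42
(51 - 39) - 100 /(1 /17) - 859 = -2547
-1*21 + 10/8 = -79/4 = -19.75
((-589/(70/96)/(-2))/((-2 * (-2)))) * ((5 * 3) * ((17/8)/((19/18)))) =42687/14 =3049.07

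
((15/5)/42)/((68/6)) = 3/476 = 0.01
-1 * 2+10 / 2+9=12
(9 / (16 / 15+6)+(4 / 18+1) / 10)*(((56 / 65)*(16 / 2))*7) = 10439744 / 155025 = 67.34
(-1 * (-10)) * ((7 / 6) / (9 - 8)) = 35 / 3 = 11.67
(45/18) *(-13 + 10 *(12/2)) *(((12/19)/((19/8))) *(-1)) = -31.25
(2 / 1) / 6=1 / 3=0.33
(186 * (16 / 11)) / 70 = 1488 / 385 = 3.86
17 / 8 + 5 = 57 / 8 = 7.12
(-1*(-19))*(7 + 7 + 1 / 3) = 817 / 3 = 272.33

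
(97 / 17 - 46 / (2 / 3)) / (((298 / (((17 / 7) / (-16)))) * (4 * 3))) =269 / 100128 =0.00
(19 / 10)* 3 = 57 / 10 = 5.70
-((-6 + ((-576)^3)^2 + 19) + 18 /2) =-36520347436056598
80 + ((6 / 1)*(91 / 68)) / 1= 2993 / 34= 88.03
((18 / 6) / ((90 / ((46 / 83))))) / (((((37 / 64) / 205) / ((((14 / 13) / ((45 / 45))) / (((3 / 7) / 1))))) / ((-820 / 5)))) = -969977344 / 359307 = -2699.58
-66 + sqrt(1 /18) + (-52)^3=-140674 + sqrt(2) /6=-140673.76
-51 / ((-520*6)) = 0.02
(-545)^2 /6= 49504.17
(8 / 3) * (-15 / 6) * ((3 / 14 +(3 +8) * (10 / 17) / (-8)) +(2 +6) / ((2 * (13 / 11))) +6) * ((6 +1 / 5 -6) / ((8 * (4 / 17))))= -18131 / 2912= -6.23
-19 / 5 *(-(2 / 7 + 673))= 89547 / 35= 2558.49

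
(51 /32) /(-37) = -51 /1184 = -0.04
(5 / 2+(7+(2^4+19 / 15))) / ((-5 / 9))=-2409 / 50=-48.18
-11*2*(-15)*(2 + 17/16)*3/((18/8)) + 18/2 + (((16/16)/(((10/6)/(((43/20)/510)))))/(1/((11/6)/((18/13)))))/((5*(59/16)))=22959613387/16925625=1356.50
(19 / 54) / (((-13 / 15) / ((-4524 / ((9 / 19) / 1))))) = 104690 / 27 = 3877.41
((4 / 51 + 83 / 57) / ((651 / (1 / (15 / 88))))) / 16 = 16357 / 18924570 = 0.00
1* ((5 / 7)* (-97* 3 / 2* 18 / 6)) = -4365 / 14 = -311.79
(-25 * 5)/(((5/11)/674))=-185350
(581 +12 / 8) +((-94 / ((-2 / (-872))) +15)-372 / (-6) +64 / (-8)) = -80665 / 2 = -40332.50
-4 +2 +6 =4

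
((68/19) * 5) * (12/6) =35.79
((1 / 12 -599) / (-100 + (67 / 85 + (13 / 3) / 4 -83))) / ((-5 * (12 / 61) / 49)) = -164.72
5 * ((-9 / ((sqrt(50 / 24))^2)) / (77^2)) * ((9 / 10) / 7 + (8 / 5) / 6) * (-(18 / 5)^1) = 26892 / 5187875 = 0.01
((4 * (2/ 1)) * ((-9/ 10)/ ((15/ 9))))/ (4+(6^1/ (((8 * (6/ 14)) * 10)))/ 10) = -1728/ 1607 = -1.08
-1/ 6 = -0.17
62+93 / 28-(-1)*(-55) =289 / 28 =10.32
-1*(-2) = 2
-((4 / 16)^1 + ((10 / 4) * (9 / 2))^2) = -2029 / 16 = -126.81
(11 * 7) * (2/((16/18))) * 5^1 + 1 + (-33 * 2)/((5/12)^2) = 48709/100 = 487.09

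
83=83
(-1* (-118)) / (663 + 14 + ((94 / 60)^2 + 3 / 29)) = 3079800 / 17736461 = 0.17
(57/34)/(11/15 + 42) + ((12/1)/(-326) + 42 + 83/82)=3132524419/72824651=43.01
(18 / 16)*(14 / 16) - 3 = -129 / 64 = -2.02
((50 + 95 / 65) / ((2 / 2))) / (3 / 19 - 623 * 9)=-4237 / 461630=-0.01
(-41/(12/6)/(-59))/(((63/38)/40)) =31160/3717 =8.38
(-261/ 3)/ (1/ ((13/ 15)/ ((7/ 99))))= -37323/ 35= -1066.37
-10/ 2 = -5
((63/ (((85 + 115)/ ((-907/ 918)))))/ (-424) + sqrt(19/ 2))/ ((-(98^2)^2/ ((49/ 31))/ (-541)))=490687/ 72105418291200 + 541*sqrt(38)/ 116707808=0.00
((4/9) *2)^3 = 0.70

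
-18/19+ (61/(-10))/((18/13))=-18307/3420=-5.35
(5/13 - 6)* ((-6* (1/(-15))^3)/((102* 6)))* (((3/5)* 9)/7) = -73/5801250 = -0.00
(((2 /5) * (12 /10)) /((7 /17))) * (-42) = -1224 /25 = -48.96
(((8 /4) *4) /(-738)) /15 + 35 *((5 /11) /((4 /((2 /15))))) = 0.53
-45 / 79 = -0.57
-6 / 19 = -0.32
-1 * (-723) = 723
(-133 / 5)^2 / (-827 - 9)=-931 / 1100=-0.85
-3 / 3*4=-4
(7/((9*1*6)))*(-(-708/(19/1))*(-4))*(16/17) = -52864/2907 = -18.19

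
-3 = -3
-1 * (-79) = 79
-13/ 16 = -0.81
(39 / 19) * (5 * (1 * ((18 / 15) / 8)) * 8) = 234 / 19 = 12.32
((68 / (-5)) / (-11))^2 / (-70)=-2312 / 105875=-0.02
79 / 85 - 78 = -6551 / 85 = -77.07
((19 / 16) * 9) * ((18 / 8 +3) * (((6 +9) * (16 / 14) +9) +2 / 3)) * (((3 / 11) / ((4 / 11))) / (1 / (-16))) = -288819 / 16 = -18051.19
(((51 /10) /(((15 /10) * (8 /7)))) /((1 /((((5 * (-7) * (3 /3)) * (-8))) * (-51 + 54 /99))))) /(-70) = 13209 /22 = 600.41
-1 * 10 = -10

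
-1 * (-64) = 64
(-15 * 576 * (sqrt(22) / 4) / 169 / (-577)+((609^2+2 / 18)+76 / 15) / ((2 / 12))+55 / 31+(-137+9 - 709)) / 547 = 2160 * sqrt(22) / 53339611+1034384056 / 254355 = 4066.69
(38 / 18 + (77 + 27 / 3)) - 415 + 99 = -227.89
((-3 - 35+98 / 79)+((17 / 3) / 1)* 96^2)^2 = 16997413875264 / 6241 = 2723508071.67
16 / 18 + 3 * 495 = 13373 / 9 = 1485.89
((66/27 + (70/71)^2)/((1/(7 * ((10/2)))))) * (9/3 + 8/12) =59675770/136107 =438.45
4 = 4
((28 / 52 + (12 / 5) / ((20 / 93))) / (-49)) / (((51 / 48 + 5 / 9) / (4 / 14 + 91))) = -349844832 / 25973675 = -13.47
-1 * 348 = -348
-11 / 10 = -1.10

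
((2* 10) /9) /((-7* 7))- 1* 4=-4.05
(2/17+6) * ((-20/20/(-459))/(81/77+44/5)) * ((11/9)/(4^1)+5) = 0.01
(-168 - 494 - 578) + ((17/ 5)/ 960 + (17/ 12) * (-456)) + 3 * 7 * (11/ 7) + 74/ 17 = -150849311/ 81600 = -1848.64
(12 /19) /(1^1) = 12 /19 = 0.63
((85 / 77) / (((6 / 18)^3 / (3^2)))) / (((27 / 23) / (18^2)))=5700780 / 77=74036.10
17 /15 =1.13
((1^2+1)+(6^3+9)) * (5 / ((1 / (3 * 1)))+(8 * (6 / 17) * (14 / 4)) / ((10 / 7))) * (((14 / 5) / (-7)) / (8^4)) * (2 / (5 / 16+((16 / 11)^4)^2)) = -30217528377927 / 632774191678400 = -0.05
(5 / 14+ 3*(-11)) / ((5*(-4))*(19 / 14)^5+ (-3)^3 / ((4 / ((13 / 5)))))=0.30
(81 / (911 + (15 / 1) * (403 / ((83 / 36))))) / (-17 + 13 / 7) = -47061 / 31082698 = -0.00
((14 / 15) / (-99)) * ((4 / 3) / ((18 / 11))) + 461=460.99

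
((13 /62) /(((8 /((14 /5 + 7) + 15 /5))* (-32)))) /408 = -0.00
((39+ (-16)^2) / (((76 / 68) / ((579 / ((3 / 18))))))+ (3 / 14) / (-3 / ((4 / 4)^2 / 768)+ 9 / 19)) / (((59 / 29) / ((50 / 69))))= 2579837302056775 / 7899111927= 326598.40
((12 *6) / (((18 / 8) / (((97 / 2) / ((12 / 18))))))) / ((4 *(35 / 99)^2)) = 4656.48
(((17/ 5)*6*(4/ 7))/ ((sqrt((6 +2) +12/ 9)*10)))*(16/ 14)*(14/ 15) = 544*sqrt(21)/ 6125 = 0.41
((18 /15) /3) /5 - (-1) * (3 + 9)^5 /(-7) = -6220786 /175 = -35547.35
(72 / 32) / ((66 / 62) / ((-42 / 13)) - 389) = -0.01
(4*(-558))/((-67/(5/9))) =1240/67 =18.51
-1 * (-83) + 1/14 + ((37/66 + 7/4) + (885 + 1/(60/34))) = 1495261/1540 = 970.95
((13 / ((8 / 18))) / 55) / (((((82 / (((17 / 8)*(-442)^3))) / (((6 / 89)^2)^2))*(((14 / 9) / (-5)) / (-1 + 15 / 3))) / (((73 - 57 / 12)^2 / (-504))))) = -2645000978962329 / 905496022112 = -2921.05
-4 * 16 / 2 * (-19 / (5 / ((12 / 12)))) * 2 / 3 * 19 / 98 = 11552 / 735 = 15.72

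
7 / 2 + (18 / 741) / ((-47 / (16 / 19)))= 1543805 / 441142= 3.50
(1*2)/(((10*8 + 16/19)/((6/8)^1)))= 19/1024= 0.02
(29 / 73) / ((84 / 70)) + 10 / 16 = 1675 / 1752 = 0.96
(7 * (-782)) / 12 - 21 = -2863 / 6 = -477.17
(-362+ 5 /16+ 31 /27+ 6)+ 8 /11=-1681315 /4752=-353.81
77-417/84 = 2017/28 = 72.04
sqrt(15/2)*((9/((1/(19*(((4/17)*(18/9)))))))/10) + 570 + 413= 342*sqrt(30)/85 + 983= 1005.04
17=17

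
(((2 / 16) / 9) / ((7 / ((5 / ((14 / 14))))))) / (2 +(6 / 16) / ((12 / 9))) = 20 / 4599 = 0.00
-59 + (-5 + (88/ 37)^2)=-79872/ 1369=-58.34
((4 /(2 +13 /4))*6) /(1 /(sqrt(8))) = 12.93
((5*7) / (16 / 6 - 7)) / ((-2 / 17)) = 68.65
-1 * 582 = -582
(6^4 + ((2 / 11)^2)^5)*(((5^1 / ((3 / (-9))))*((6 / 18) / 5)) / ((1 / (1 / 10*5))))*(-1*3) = 50422353425880 / 25937424601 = 1944.00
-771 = -771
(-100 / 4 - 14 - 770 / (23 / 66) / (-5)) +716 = 25735 / 23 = 1118.91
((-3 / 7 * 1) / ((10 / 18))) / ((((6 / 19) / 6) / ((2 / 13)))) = -1026 / 455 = -2.25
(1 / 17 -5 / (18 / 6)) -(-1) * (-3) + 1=-184 / 51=-3.61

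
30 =30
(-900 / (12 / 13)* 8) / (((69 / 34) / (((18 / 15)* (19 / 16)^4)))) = -432014115 / 47104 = -9171.50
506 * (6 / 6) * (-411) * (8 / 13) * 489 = -813562992 / 13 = -62581768.62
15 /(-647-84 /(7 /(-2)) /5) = -75 /3211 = -0.02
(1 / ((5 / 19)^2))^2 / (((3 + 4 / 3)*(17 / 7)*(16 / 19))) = 51998079 / 2210000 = 23.53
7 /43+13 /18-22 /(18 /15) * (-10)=142585 /774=184.22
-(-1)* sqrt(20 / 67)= 0.55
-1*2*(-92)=184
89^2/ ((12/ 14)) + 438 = 58075/ 6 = 9679.17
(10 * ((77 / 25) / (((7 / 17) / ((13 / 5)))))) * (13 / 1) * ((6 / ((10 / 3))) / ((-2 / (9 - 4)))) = -284427 / 25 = -11377.08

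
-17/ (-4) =17/ 4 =4.25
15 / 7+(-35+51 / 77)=-2479 / 77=-32.19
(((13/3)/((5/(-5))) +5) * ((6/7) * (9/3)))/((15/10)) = 8/7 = 1.14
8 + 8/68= 138/17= 8.12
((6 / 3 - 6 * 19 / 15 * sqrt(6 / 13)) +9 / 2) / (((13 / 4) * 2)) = 1 - 76 * sqrt(78) / 845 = 0.21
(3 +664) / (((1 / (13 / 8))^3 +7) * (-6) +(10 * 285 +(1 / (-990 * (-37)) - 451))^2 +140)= 1966209219503100 / 16965696346401561877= 0.00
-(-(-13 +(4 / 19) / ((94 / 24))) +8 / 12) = -36469 / 2679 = -13.61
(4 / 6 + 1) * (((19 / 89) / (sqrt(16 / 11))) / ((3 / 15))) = 475 * sqrt(11) / 1068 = 1.48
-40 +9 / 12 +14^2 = 627 / 4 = 156.75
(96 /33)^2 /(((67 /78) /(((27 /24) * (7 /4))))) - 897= -877.60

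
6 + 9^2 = 87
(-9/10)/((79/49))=-441/790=-0.56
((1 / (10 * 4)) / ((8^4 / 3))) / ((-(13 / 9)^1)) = -27 / 2129920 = -0.00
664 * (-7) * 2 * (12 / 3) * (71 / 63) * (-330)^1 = 41486720 / 3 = 13828906.67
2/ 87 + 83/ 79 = 7379/ 6873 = 1.07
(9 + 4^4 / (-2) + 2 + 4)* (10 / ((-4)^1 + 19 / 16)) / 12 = 904 / 27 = 33.48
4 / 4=1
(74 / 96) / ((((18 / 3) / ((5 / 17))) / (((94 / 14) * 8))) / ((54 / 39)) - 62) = -235 / 18818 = -0.01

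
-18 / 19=-0.95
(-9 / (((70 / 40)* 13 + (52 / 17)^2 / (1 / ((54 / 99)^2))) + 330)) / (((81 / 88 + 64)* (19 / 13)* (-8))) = 180020412 / 5398111237345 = 0.00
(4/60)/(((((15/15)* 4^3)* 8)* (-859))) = -1/6597120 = -0.00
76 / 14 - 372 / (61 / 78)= -200794 / 427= -470.24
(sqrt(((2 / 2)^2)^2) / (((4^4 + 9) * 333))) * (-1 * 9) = -1 / 9805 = -0.00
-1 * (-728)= 728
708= 708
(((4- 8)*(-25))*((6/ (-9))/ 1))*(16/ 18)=-1600/ 27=-59.26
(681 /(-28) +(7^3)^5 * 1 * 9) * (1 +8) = 384552482305164.11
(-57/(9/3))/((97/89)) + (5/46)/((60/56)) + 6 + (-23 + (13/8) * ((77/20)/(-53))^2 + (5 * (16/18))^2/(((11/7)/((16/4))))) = 285132719237617/17868125404800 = 15.96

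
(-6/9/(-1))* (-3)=-2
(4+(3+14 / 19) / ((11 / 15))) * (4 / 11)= 7604 / 2299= 3.31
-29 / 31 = -0.94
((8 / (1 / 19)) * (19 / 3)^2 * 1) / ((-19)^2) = 152 / 9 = 16.89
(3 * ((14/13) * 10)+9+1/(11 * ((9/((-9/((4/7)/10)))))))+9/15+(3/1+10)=76243/1430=53.32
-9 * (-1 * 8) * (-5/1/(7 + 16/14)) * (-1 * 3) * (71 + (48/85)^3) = 22031587368/2333675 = 9440.73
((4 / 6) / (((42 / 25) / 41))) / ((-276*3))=-1025 / 52164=-0.02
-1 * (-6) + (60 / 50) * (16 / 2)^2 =414 / 5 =82.80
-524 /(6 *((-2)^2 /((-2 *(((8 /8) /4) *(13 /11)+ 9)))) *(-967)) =-53579 /127644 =-0.42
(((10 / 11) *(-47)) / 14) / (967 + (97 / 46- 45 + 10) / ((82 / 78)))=-88642 / 27177227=-0.00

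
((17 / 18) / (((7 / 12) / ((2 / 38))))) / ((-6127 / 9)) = -102 / 814891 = -0.00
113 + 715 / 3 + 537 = 2665 / 3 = 888.33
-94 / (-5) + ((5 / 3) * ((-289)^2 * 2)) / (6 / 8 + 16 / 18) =50118146 / 295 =169892.02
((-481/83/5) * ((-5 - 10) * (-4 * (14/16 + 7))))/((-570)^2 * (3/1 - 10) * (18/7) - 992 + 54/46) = 2090907/22332210574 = 0.00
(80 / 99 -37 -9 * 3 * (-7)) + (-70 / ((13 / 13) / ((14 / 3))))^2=10579528 / 99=106863.92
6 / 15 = 2 / 5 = 0.40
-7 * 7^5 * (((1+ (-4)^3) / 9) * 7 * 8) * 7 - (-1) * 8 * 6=322828904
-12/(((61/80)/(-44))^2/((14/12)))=-173465600/3721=-46618.01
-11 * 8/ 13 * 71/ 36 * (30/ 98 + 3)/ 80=-7029/ 12740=-0.55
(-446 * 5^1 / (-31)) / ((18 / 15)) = 5575 / 93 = 59.95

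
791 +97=888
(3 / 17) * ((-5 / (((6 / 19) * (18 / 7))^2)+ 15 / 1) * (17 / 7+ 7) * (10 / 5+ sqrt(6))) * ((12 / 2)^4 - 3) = 410167615 / 12852+ 410167615 * sqrt(6) / 25704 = 71002.05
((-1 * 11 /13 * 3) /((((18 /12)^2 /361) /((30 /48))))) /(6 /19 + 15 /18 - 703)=377245 /1040143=0.36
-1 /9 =-0.11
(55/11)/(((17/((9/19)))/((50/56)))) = 1125/9044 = 0.12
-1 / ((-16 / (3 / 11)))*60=45 / 44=1.02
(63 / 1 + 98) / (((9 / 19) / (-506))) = -171983.78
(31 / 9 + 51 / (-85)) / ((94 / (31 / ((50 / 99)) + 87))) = 79136 / 17625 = 4.49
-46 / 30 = -23 / 15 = -1.53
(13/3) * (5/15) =13/9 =1.44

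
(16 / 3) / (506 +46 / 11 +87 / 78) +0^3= 4576 / 438693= 0.01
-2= -2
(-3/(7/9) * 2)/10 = -27/35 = -0.77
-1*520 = -520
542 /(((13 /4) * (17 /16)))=34688 /221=156.96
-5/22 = -0.23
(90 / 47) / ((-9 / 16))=-160 / 47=-3.40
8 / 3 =2.67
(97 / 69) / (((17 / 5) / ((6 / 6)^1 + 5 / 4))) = 1455 / 1564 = 0.93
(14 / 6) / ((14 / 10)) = 5 / 3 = 1.67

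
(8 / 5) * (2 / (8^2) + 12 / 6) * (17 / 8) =221 / 32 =6.91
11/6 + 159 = 965/6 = 160.83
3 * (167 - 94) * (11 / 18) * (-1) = -803 / 6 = -133.83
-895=-895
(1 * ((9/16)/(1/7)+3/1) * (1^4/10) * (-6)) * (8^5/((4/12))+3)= -32736231/80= -409202.89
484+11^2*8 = 1452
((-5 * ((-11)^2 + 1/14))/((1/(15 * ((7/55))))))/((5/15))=-76275/22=-3467.05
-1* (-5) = 5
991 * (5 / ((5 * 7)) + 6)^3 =229712.64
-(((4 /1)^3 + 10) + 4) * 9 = -702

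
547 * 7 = 3829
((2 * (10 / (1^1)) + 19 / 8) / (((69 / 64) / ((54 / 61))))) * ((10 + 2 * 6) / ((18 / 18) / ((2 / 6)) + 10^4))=567072 / 14034209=0.04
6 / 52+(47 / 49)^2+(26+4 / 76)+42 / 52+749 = 460735689 / 593047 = 776.90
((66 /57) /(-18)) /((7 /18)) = -22 /133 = -0.17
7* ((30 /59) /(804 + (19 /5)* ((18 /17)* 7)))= 2975 /695551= 0.00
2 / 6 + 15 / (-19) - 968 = -55202 / 57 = -968.46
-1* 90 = -90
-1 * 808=-808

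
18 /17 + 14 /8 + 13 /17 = 243 /68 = 3.57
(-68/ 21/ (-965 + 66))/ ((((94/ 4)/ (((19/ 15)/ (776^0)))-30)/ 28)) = -10336/ 1173195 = -0.01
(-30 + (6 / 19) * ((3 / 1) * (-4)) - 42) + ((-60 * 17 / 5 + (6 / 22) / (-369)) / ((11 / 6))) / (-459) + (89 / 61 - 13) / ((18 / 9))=-214609816138 / 2639157741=-81.32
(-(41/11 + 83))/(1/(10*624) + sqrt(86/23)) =136918080/36834969347-37146470400*sqrt(1978)/36834969347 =-44.85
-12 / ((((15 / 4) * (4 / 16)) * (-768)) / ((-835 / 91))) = -167 / 1092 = -0.15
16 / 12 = 4 / 3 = 1.33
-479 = -479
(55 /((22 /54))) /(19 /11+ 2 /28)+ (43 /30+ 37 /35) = 4510771 /58170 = 77.54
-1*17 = -17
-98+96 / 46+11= -1953 / 23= -84.91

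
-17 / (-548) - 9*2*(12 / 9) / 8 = -1627 / 548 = -2.97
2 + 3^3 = 29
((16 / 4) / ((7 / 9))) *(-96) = -3456 / 7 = -493.71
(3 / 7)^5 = 243 / 16807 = 0.01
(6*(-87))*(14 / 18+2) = -1450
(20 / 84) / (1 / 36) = 60 / 7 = 8.57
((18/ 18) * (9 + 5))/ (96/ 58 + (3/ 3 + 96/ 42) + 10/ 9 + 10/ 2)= 12789/ 10096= 1.27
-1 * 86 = -86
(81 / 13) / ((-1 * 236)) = -81 / 3068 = -0.03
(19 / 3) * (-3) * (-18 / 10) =171 / 5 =34.20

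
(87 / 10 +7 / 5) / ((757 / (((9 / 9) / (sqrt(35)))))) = 101 * sqrt(35) / 264950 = 0.00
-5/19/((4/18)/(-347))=15615/38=410.92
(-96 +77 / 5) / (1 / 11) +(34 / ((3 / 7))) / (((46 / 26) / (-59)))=-1218607 / 345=-3532.19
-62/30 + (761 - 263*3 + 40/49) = -21499/735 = -29.25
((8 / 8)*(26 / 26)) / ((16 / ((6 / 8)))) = 3 / 64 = 0.05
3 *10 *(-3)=-90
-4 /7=-0.57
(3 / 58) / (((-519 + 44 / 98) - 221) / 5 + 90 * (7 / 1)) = 735 / 6850496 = 0.00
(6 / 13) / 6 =1 / 13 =0.08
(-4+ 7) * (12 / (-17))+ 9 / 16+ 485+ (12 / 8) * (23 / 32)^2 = 16858595 / 34816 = 484.22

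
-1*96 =-96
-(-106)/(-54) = -53/27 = -1.96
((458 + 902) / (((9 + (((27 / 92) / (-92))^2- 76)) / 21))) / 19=-2046018293760 / 91196809957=-22.44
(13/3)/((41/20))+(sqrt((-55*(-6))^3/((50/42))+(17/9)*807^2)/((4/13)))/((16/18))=260/123+117*sqrt(31417217)/32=20495.78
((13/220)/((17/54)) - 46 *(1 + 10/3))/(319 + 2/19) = -21226933/34013430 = -0.62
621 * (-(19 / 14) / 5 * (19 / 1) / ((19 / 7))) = -11799 / 10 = -1179.90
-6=-6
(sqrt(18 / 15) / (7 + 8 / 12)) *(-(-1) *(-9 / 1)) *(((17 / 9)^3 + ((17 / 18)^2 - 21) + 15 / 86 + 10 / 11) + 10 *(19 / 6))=-26732311 *sqrt(30) / 5874660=-24.92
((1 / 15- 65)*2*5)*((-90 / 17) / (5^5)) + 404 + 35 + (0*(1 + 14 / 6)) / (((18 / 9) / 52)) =4676063 / 10625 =440.10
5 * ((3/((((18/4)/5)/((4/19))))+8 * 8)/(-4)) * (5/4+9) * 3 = -94505/38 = -2486.97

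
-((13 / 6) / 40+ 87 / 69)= -1.32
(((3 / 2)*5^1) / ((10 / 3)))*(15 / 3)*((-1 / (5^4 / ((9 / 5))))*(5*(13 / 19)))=-1053 / 9500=-0.11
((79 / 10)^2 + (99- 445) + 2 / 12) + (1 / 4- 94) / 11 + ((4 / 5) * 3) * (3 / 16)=-961937 / 3300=-291.50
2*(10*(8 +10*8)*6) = 10560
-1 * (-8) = 8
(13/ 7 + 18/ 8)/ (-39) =-115/ 1092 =-0.11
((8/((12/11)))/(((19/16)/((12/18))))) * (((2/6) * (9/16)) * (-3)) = -44/19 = -2.32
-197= -197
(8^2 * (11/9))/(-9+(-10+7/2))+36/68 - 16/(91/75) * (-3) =15125125/431613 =35.04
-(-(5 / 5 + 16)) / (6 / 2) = 17 / 3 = 5.67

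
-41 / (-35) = 41 / 35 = 1.17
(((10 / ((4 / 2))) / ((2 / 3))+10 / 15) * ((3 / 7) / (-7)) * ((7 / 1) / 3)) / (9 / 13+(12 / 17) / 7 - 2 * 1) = 10829 / 11202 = 0.97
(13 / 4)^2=169 / 16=10.56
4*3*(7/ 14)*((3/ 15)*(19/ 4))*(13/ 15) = 247/ 50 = 4.94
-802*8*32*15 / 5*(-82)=50506752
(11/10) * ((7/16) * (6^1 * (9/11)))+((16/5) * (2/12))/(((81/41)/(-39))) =-10583/1296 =-8.17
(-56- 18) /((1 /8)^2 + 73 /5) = -23680 /4677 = -5.06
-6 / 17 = -0.35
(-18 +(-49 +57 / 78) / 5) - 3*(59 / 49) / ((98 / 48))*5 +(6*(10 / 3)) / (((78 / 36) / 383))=218421361 / 62426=3498.88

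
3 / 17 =0.18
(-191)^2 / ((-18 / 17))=-620177 / 18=-34454.28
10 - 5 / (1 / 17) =-75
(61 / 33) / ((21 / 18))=122 / 77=1.58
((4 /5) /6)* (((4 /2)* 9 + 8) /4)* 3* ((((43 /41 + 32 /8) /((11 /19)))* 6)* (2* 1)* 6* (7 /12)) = 2147418 /2255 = 952.29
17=17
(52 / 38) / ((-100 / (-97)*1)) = 1261 / 950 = 1.33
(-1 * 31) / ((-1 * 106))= 31 / 106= 0.29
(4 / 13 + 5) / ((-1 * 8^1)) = -69 / 104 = -0.66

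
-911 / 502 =-1.81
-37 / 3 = -12.33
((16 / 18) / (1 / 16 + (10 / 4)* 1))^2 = 16384 / 136161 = 0.12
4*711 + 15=2859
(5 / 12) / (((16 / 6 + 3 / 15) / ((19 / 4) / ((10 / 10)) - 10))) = -525 / 688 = -0.76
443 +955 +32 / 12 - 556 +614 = 4376 / 3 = 1458.67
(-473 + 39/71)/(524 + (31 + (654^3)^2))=-33544/5555521576769275821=-0.00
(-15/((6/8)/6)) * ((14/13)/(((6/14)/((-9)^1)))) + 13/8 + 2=282617/104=2717.47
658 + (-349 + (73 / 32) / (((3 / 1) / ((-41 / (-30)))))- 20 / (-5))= 904433 / 2880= 314.04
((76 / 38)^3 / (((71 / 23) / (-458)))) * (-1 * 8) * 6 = 4045056 / 71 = 56972.62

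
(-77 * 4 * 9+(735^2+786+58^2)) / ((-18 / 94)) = -25455341 / 9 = -2828371.22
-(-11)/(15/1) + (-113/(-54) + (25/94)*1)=19618/6345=3.09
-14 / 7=-2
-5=-5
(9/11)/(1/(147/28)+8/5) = 945/2068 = 0.46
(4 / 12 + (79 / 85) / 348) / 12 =3313 / 118320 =0.03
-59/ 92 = -0.64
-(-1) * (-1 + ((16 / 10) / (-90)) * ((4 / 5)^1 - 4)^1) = -1061 / 1125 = -0.94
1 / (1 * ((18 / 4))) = 2 / 9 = 0.22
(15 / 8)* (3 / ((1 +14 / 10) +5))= 225 / 296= 0.76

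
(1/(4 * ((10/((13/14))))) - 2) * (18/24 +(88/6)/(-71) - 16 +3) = 3916197/159040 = 24.62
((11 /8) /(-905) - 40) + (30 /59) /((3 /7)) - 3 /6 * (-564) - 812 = -242975049 /427160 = -568.82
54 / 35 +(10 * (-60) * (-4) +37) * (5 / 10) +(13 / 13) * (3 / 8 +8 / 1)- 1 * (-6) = 345637 / 280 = 1234.42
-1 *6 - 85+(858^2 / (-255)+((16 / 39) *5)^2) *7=-2620602971 / 129285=-20269.97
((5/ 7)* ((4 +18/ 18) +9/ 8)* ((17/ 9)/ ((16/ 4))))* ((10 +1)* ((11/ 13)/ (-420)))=-2057/ 44928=-0.05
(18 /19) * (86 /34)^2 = 33282 /5491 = 6.06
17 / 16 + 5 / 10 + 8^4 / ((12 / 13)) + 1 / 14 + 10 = 1494853 / 336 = 4448.97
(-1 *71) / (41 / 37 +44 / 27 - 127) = 70929 / 124138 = 0.57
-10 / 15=-2 / 3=-0.67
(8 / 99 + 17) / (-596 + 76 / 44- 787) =-1691 / 136746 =-0.01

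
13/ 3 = 4.33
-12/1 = -12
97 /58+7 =503 /58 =8.67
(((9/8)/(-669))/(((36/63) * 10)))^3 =-9261/363382931456000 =-0.00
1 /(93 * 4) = 1 /372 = 0.00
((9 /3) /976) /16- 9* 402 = -56498685 /15616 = -3618.00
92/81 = 1.14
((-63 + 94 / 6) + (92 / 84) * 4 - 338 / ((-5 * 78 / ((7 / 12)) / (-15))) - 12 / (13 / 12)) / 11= -22427 / 4004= -5.60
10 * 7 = 70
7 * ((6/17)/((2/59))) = 1239/17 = 72.88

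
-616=-616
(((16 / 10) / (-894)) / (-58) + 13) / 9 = 842597 / 583335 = 1.44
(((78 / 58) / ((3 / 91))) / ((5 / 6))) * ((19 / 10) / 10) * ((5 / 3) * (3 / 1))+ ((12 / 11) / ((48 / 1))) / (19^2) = 535537727 / 11515900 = 46.50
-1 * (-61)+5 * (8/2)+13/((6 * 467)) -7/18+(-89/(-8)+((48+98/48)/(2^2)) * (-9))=-2804645/134496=-20.85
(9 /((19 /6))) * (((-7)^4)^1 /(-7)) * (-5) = 4874.21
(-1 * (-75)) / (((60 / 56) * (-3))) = -70 / 3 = -23.33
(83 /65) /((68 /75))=1245 /884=1.41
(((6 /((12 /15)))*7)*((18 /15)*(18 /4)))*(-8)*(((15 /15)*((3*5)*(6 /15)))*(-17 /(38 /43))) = 4973724 /19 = 261774.95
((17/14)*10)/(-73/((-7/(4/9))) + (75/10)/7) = 1530/719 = 2.13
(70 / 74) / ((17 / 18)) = 630 / 629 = 1.00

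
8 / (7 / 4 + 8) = 32 / 39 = 0.82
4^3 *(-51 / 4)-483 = -1299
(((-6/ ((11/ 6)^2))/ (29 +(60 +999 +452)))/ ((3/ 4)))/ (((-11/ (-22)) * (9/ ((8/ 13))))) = -0.00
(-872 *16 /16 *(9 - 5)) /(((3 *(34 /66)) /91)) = -3491488 /17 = -205381.65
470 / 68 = 235 / 34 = 6.91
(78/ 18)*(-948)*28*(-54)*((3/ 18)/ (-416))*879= -4374783/ 2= -2187391.50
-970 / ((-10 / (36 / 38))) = 1746 / 19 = 91.89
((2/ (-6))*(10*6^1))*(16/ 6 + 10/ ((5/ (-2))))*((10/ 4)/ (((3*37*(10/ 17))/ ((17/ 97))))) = 5780/ 32301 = 0.18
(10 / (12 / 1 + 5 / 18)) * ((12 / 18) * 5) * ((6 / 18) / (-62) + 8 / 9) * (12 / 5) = 2320 / 403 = 5.76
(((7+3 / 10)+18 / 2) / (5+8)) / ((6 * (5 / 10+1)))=163 / 1170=0.14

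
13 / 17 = 0.76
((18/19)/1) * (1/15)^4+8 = 855002/106875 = 8.00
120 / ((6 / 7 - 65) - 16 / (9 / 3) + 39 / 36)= -672 / 383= -1.75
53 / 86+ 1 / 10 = 154 / 215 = 0.72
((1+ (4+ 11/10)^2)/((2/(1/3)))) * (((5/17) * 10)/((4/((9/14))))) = 8103/3808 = 2.13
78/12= 13/2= 6.50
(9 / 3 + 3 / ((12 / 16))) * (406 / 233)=2842 / 233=12.20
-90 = -90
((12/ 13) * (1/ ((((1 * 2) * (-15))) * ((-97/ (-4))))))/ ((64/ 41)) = -41/ 50440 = -0.00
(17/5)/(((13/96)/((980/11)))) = 319872/143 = 2236.87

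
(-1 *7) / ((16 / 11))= -77 / 16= -4.81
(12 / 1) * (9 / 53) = 2.04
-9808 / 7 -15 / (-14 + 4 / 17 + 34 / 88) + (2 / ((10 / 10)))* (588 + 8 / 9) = -222.24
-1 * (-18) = 18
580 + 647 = 1227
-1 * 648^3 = -272097792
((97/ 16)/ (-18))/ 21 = -97/ 6048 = -0.02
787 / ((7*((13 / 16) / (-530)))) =-6673760 / 91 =-73338.02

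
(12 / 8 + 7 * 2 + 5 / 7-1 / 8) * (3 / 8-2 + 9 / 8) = -901 / 112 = -8.04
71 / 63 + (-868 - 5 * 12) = -58393 / 63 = -926.87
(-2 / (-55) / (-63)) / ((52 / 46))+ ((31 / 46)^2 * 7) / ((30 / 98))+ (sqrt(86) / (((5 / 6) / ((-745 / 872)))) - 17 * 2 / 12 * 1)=719749411 / 95315220 - 447 * sqrt(86) / 436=-1.96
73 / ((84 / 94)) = 3431 / 42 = 81.69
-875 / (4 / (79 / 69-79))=1175125 / 69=17030.80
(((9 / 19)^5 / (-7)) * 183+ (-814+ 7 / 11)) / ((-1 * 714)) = 77597234954 / 68065485411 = 1.14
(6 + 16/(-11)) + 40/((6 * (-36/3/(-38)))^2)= 27955/1782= 15.69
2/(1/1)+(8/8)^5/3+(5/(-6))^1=1.50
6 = 6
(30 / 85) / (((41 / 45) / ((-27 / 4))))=-2.61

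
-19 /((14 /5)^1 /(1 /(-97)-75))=345610 /679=509.00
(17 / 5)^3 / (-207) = -0.19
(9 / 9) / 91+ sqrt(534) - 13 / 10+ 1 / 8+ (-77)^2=sqrt(534)+ 21577323 / 3640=5950.94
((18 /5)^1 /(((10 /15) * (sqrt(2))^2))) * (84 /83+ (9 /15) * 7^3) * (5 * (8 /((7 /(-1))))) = -1324188 /415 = -3190.81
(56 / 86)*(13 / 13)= 28 / 43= 0.65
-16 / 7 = -2.29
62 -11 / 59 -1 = 3588 / 59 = 60.81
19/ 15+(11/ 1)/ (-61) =994/ 915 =1.09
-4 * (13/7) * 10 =-520/7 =-74.29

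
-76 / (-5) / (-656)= -19 / 820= -0.02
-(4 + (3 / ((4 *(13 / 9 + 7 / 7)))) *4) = -115 / 22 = -5.23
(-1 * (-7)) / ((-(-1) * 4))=7 / 4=1.75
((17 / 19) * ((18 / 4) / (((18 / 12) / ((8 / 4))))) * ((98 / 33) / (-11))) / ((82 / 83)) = -138278 / 94259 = -1.47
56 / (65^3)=56 / 274625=0.00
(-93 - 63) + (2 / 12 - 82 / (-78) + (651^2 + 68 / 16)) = 66089473 / 156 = 423650.47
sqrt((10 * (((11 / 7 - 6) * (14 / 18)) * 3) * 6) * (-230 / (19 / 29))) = 10 * sqrt(785726) / 19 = 466.53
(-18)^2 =324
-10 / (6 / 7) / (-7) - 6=-13 / 3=-4.33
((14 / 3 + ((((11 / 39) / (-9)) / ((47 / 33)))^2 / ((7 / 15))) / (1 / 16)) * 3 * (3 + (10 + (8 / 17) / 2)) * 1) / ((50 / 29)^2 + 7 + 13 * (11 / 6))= 8337011342460 / 1515654514283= 5.50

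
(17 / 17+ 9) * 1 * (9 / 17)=90 / 17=5.29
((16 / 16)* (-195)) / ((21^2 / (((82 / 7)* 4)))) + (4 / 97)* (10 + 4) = -2010416 / 99813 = -20.14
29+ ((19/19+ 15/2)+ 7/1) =89/2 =44.50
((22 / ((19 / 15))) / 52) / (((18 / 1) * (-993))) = -55 / 2943252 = -0.00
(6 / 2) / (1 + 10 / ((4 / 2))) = 1 / 2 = 0.50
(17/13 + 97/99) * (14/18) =20608/11583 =1.78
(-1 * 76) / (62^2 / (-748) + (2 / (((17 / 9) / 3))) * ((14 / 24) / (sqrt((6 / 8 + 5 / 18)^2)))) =525844 / 23083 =22.78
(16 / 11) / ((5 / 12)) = 192 / 55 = 3.49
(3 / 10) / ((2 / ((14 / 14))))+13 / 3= 269 / 60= 4.48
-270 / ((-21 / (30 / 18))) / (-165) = -10 / 77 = -0.13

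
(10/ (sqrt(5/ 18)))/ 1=6*sqrt(10)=18.97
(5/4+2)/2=13/8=1.62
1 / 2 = 0.50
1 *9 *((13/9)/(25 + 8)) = 13/33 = 0.39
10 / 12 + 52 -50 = 17 / 6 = 2.83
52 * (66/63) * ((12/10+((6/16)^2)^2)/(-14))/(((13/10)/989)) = -90589433/25088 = -3610.87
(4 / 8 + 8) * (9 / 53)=153 / 106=1.44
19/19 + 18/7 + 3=46/7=6.57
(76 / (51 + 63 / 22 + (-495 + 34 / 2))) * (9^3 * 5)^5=-1075781165194541025000 / 9331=-115291090472033118.10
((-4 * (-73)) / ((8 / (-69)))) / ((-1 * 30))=1679 / 20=83.95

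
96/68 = 24/17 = 1.41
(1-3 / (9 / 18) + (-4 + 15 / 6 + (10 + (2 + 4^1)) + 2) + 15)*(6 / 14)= 159 / 14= 11.36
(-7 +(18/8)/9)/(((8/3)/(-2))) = 81/16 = 5.06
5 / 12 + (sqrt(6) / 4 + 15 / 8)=sqrt(6) / 4 + 55 / 24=2.90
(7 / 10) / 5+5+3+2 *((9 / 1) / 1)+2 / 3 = 4021 / 150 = 26.81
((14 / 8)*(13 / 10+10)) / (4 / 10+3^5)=791 / 9736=0.08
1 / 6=0.17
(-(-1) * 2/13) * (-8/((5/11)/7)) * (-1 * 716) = 882112/65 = 13570.95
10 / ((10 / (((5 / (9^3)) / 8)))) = 5 / 5832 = 0.00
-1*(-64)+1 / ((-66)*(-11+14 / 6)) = 64.00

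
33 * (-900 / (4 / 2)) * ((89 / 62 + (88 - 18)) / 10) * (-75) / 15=32885325 / 62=530408.47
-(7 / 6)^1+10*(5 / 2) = 143 / 6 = 23.83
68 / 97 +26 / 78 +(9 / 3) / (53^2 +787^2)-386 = -69699489577 / 181053798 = -384.97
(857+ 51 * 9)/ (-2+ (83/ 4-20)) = -5264/ 5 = -1052.80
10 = 10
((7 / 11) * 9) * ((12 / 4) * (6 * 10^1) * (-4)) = -45360 / 11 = -4123.64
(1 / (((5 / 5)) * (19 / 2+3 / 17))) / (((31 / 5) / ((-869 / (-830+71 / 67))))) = 52930 / 3029103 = 0.02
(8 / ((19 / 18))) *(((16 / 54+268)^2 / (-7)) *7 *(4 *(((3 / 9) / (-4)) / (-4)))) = -209902144 / 4617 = -45462.89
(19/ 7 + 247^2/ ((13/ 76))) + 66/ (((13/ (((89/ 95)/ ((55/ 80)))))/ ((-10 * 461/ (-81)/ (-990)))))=356670.32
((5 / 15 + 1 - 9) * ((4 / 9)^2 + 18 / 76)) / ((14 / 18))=-4393 / 1026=-4.28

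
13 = 13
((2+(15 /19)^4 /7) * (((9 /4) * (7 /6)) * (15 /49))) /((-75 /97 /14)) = -545659629 /18244940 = -29.91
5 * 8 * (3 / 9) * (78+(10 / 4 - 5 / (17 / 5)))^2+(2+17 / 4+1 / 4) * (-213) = 141998657 / 1734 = 81890.81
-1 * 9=-9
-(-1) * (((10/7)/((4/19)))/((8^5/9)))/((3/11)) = 3135/458752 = 0.01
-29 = -29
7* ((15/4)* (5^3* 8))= 26250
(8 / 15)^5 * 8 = 262144 / 759375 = 0.35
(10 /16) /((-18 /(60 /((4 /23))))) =-575 /48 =-11.98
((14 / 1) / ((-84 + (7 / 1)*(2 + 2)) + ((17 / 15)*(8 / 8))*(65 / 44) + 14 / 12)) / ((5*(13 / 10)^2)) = -12320 / 395291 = -0.03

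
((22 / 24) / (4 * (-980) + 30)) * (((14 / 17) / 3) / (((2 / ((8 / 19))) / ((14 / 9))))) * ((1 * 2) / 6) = -0.00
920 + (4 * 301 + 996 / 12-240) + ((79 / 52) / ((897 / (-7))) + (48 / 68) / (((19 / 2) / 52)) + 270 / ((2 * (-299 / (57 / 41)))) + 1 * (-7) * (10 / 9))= 3636647721271 / 1853119476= 1962.45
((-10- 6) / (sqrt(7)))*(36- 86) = 800*sqrt(7) / 7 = 302.37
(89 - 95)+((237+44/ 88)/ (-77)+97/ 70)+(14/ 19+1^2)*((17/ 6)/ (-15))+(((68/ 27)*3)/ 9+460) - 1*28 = 100683167/ 237006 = 424.81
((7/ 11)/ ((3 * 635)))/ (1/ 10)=14/ 4191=0.00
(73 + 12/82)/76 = 0.96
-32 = -32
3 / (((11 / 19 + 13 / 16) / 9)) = 912 / 47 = 19.40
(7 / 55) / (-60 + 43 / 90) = -126 / 58927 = -0.00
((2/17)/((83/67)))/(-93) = -134/131223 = -0.00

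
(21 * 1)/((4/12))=63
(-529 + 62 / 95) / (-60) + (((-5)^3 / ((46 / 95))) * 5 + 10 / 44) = -616126557 / 480700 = -1281.73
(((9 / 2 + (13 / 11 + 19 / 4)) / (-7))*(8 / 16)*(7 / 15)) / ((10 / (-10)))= 153 / 440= 0.35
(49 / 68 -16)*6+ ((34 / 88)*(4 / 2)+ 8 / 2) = -16251 / 187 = -86.90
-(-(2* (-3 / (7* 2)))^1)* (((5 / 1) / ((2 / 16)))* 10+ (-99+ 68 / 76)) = -17208 / 133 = -129.38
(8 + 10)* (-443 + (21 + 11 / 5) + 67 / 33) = -413592 / 55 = -7519.85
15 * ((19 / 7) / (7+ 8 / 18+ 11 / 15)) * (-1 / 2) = -12825 / 5152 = -2.49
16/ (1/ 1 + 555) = 4/ 139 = 0.03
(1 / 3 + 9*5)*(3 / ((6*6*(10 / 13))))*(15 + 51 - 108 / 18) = 884 / 3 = 294.67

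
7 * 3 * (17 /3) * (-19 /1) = -2261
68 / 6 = 34 / 3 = 11.33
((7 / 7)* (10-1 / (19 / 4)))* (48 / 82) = 4464 / 779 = 5.73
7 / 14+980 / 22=991 / 22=45.05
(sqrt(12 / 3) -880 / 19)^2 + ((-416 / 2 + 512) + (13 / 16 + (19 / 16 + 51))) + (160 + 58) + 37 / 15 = 13761442 / 5415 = 2541.36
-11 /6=-1.83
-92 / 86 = -46 / 43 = -1.07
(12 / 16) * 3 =9 / 4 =2.25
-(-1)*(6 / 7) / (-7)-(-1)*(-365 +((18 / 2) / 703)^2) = -365.12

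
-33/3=-11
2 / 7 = 0.29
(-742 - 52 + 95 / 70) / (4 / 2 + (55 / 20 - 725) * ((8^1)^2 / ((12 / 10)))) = 11097 / 539252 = 0.02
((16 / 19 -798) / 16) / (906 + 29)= -7573 / 142120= -0.05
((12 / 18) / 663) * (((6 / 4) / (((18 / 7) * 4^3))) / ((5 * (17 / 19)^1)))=133 / 64920960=0.00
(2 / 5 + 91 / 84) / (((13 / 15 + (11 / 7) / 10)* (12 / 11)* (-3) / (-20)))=6853 / 774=8.85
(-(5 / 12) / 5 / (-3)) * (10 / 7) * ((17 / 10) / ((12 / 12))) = 17 / 252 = 0.07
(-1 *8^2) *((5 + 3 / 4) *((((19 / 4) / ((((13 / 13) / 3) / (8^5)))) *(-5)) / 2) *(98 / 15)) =2806644736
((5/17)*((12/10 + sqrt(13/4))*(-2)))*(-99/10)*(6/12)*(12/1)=3564/85 + 297*sqrt(13)/17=104.92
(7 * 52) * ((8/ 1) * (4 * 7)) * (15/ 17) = 1223040/ 17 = 71943.53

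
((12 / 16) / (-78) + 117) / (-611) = -12167 / 63544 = -0.19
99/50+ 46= 2399/50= 47.98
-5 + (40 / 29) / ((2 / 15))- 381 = -10894 / 29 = -375.66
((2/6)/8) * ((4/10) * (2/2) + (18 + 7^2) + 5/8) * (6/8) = 2721/1280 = 2.13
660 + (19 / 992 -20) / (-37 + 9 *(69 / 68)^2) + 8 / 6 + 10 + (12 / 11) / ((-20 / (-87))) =887882764739 / 1311884970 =676.80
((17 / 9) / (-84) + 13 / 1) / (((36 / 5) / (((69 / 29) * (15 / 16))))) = 5641325 / 1403136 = 4.02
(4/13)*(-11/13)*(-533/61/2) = 902/793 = 1.14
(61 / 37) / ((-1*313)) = -0.01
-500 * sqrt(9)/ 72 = -125/ 6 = -20.83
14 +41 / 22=349 / 22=15.86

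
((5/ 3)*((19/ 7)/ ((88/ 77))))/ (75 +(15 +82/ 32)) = 190/ 4443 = 0.04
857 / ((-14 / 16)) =-6856 / 7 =-979.43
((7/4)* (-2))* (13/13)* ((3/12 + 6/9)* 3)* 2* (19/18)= -1463/72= -20.32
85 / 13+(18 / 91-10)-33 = -36.26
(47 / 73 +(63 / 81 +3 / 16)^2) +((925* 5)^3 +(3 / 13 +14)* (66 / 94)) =91500668250198559715 / 924887808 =98931640636.57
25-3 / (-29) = 728 / 29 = 25.10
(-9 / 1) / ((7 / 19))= -171 / 7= -24.43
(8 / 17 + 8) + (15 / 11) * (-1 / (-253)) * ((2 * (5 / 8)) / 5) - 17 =-1613885 / 189244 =-8.53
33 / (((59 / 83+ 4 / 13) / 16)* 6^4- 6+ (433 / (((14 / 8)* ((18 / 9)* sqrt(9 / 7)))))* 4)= -185168328345 / 13540810721761+ 399260151576* sqrt(7) / 13540810721761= 0.06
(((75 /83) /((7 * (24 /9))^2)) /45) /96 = 5 /8329216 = 0.00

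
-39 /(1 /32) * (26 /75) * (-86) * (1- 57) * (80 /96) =-26044928 /15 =-1736328.53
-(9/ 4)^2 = -81/ 16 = -5.06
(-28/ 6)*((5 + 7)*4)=-224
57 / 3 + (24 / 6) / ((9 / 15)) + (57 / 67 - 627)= -600.48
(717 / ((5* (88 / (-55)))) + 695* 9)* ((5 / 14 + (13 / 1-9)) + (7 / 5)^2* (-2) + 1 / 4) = 23724363 / 5600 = 4236.49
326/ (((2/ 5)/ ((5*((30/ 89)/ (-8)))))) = -61125/ 356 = -171.70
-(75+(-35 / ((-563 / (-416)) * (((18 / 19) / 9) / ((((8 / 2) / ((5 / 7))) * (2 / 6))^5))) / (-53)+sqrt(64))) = -852246864727 / 4531798125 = -188.06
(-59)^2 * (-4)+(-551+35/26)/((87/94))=-16419721/1131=-14517.88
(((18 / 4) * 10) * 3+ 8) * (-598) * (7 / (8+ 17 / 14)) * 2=-16760744 / 129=-129928.25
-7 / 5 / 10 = -7 / 50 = -0.14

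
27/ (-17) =-27/ 17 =-1.59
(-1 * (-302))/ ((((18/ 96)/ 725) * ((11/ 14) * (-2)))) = -24522400/ 33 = -743103.03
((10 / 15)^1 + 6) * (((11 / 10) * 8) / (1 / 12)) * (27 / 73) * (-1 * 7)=-133056 / 73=-1822.68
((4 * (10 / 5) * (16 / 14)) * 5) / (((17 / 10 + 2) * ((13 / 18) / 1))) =57600 / 3367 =17.11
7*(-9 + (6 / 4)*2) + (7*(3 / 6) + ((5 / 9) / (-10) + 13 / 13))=-338 / 9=-37.56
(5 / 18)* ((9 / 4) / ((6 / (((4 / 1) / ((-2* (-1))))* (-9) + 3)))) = -25 / 16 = -1.56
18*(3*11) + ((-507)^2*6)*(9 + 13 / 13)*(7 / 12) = 8997309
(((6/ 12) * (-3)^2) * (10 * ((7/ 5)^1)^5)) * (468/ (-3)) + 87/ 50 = -47191881/ 1250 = -37753.50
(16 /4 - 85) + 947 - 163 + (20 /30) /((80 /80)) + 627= 3992 /3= 1330.67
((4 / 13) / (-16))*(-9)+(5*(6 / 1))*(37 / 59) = 58251 / 3068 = 18.99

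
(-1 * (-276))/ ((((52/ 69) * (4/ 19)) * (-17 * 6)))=-30153/ 1768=-17.05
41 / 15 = 2.73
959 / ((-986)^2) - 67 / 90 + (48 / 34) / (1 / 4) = 214526749 / 43748820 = 4.90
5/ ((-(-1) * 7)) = 5/ 7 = 0.71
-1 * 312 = -312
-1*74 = -74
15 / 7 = 2.14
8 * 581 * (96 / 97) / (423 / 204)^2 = 687755264 / 642819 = 1069.91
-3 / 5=-0.60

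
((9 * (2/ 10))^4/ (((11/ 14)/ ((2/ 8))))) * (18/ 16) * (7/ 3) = 964467/ 110000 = 8.77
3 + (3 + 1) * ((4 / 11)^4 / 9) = 396331 / 131769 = 3.01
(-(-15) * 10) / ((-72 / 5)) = -125 / 12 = -10.42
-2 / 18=-1 / 9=-0.11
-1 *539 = -539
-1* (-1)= 1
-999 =-999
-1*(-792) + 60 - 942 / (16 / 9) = 2577 / 8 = 322.12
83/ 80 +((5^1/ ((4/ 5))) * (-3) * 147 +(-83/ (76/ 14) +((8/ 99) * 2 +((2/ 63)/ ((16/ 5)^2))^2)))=-188256706211003/ 67954360320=-2770.34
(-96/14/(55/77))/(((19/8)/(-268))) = 102912/95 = 1083.28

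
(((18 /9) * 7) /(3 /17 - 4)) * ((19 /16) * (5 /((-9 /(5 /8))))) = 11305 /7488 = 1.51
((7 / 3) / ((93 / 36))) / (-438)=-14 / 6789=-0.00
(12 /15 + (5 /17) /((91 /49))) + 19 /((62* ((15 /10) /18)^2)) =1544469 /34255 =45.09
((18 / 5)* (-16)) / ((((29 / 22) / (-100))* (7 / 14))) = 253440 / 29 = 8739.31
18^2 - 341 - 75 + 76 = -16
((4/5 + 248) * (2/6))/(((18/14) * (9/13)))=113204/1215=93.17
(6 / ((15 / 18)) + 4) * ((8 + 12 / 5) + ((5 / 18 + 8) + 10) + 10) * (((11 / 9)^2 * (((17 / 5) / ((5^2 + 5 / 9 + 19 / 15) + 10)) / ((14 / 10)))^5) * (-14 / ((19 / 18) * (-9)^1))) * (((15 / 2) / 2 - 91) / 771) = -0.00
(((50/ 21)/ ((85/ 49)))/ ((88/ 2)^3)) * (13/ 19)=455/ 41271648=0.00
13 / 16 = 0.81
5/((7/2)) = 10/7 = 1.43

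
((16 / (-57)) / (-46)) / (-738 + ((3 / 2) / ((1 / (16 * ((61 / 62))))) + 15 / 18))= -496 / 57999077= -0.00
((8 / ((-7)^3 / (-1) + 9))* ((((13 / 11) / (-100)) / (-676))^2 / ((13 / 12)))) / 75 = 1 / 11696828000000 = 0.00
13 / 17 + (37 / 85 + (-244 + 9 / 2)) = -2383 / 10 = -238.30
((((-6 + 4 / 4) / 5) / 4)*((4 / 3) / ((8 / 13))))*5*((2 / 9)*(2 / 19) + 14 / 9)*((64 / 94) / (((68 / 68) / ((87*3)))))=-678600 / 893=-759.91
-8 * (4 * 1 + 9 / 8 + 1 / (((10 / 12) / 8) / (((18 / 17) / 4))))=-5213 / 85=-61.33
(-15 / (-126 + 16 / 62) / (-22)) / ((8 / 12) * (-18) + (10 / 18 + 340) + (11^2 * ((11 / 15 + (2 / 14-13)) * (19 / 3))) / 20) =732375 / 18367370153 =0.00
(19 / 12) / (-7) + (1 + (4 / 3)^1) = 59 / 28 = 2.11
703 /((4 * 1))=703 /4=175.75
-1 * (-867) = 867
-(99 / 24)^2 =-1089 / 64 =-17.02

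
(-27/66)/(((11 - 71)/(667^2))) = 1334667/440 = 3033.33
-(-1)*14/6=7/3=2.33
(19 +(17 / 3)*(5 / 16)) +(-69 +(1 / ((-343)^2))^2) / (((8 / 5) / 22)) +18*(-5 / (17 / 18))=-1023.27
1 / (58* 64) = 1 / 3712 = 0.00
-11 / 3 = -3.67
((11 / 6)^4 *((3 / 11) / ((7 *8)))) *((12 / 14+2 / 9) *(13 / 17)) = 17303 / 381024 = 0.05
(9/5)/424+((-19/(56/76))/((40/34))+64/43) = -6516877/319060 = -20.43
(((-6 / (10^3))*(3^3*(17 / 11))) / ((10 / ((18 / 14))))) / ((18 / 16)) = -1377 / 48125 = -0.03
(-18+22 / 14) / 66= -115 / 462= -0.25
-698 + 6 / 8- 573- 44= -5257 / 4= -1314.25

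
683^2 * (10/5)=932978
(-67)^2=4489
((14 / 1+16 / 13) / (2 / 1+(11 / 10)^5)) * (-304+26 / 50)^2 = 1823582185920 / 4693663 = 388520.05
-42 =-42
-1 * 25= -25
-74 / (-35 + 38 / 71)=5254 / 2447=2.15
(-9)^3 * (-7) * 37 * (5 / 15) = 62937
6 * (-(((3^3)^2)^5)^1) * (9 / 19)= -11118121133111046 / 19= -585164270163739.26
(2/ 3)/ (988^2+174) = 1/ 1464477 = 0.00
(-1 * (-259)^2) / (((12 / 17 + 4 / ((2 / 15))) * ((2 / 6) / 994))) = -566767369 / 87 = -6514567.46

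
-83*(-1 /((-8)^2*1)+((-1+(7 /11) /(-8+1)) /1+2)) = -52207 /704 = -74.16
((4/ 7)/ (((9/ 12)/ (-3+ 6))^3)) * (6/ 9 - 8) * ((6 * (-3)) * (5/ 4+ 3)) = 143616/ 7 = 20516.57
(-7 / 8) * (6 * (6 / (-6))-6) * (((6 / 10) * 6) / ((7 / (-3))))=-81 / 5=-16.20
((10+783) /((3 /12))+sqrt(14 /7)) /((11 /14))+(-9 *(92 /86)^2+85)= 14 *sqrt(2) /11+83629723 /20339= 4113.59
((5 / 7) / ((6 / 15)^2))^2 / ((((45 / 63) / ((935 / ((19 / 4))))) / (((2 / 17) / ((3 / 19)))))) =171875 / 42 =4092.26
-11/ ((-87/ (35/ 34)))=385/ 2958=0.13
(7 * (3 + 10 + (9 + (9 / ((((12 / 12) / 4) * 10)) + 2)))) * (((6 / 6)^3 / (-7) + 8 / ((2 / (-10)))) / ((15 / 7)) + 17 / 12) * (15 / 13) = -501837 / 130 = -3860.28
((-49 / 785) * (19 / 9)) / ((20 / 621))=-64239 / 15700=-4.09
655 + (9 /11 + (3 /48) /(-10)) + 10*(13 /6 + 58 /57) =22995151 /33440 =687.65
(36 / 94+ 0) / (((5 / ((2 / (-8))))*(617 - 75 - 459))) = -9 / 39010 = -0.00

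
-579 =-579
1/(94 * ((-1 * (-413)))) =1/38822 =0.00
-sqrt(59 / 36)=-1.28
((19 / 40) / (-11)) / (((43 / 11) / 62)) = -589 / 860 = -0.68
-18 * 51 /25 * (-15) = 2754 /5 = 550.80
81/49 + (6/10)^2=2466/1225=2.01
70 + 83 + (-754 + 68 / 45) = -26977 / 45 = -599.49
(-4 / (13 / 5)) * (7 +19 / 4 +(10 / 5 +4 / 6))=-22.18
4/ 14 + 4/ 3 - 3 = -29/ 21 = -1.38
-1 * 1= -1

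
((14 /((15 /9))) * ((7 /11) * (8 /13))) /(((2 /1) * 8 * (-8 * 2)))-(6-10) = 45613 /11440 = 3.99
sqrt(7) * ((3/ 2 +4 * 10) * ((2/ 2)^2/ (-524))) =-83 * sqrt(7)/ 1048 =-0.21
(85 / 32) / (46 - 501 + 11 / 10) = -25 / 4272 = -0.01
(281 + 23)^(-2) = 1 / 92416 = 0.00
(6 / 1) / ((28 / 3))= 9 / 14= 0.64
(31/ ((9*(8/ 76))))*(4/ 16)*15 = 2945/ 24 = 122.71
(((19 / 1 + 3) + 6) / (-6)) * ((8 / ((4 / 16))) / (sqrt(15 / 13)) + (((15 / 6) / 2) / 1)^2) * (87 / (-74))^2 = -94192 * sqrt(195) / 6845 - 441525 / 43808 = -202.24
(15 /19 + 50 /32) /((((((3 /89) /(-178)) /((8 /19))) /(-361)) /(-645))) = -1217655725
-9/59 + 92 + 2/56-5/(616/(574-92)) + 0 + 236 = 2943599/9086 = 323.97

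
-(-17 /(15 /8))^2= -18496 /225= -82.20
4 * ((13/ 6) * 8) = 208/ 3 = 69.33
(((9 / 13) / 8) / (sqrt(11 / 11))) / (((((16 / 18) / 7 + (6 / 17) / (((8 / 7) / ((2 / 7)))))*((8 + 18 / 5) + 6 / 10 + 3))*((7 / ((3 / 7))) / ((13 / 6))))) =6885 / 1962016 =0.00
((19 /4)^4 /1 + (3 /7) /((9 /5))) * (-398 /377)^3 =-1659788119583 /2769809952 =-599.24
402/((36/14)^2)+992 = 56851/54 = 1052.80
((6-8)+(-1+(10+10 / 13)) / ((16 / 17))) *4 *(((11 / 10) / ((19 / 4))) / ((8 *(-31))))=-19173 / 612560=-0.03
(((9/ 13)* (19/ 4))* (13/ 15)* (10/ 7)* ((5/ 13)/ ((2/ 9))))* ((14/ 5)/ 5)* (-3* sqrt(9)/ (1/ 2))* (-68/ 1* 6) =1883736/ 65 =28980.55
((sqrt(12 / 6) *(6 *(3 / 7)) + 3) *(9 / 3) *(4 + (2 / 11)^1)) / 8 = 10.41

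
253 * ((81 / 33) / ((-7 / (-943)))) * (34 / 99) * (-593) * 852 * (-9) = 130642888161.97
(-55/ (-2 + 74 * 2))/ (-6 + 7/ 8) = 220/ 2993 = 0.07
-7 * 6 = -42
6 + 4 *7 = 34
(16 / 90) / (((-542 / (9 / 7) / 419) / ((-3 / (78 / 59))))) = 49442 / 123305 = 0.40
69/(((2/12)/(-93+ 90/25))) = -185058/5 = -37011.60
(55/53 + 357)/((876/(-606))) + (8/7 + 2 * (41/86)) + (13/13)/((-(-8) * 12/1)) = -27455156935/111798624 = -245.58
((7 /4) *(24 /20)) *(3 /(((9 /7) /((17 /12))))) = 833 /120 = 6.94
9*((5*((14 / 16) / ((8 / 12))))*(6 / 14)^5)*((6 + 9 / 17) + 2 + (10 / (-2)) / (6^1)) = 8583975 / 1306144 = 6.57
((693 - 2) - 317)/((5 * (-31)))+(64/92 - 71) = -259237/3565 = -72.72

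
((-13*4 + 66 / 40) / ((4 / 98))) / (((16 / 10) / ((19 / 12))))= -937517 / 768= -1220.73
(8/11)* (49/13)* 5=1960/143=13.71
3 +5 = 8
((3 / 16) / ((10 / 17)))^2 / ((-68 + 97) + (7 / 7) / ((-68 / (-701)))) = 4913 / 1900800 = 0.00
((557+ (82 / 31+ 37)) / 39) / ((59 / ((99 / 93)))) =203456 / 737087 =0.28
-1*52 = -52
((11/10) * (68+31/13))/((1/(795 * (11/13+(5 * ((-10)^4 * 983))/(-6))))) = -170422323771315/338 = -504208058495.01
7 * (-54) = -378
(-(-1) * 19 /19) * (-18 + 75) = 57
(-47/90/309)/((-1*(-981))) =-47/27281610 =-0.00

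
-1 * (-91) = 91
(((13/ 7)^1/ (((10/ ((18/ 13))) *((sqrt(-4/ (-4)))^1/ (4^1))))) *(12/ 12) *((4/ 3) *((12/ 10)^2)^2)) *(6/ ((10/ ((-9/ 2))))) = -839808/ 109375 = -7.68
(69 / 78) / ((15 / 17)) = 391 / 390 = 1.00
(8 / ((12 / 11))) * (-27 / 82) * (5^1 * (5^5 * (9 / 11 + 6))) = -10546875 / 41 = -257240.85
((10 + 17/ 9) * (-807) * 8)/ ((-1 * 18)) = 4264.15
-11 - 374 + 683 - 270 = 28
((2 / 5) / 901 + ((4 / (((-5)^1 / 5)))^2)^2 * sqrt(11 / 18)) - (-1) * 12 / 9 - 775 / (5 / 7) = -14645749 / 13515 + 128 * sqrt(22) / 3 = -883.54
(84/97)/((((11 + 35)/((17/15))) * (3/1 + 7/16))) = 3808/613525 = 0.01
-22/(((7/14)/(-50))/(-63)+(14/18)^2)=-113400/3119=-36.36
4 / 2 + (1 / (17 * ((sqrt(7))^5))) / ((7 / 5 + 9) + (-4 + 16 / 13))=65 * sqrt(7) / 2892176 + 2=2.00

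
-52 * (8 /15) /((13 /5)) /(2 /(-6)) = 32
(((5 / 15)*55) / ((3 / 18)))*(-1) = -110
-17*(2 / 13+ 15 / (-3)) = 1071 / 13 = 82.38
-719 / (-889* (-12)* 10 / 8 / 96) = -23008 / 4445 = -5.18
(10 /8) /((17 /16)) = 20 /17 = 1.18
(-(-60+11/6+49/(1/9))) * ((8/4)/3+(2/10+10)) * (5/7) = -2971.52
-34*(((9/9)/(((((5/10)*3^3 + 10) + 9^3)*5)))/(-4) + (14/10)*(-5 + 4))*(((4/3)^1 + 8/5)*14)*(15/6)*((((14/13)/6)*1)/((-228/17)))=-24678577/377325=-65.40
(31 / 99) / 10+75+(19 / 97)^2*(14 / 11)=699364789 / 9314910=75.08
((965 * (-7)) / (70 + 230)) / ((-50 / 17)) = 22967 / 3000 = 7.66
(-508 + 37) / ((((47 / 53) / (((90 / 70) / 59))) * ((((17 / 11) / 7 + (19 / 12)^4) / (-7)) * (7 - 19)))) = -29893292352 / 28803786017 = -1.04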